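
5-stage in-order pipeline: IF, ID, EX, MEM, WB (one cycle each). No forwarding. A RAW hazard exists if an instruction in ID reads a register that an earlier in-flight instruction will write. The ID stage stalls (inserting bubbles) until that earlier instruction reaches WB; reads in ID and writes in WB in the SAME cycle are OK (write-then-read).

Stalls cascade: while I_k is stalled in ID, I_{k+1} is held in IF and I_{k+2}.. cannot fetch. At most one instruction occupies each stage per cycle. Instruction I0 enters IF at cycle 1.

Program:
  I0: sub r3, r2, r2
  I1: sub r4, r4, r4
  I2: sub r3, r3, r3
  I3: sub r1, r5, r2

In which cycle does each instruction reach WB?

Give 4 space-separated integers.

I0 sub r3 <- r2,r2: IF@1 ID@2 stall=0 (-) EX@3 MEM@4 WB@5
I1 sub r4 <- r4,r4: IF@2 ID@3 stall=0 (-) EX@4 MEM@5 WB@6
I2 sub r3 <- r3,r3: IF@3 ID@4 stall=1 (RAW on I0.r3 (WB@5)) EX@6 MEM@7 WB@8
I3 sub r1 <- r5,r2: IF@4 ID@6 stall=0 (-) EX@7 MEM@8 WB@9

Answer: 5 6 8 9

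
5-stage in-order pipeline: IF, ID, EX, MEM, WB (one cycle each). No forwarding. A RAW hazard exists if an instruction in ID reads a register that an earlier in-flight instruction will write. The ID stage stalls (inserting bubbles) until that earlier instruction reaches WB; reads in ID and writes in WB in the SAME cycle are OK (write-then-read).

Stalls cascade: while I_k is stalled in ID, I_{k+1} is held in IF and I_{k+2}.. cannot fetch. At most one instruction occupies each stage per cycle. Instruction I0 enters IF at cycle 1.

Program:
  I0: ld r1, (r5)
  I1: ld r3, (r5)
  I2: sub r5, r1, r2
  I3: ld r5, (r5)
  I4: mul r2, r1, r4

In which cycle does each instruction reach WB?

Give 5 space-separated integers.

Answer: 5 6 8 11 12

Derivation:
I0 ld r1 <- r5: IF@1 ID@2 stall=0 (-) EX@3 MEM@4 WB@5
I1 ld r3 <- r5: IF@2 ID@3 stall=0 (-) EX@4 MEM@5 WB@6
I2 sub r5 <- r1,r2: IF@3 ID@4 stall=1 (RAW on I0.r1 (WB@5)) EX@6 MEM@7 WB@8
I3 ld r5 <- r5: IF@4 ID@6 stall=2 (RAW on I2.r5 (WB@8)) EX@9 MEM@10 WB@11
I4 mul r2 <- r1,r4: IF@6 ID@9 stall=0 (-) EX@10 MEM@11 WB@12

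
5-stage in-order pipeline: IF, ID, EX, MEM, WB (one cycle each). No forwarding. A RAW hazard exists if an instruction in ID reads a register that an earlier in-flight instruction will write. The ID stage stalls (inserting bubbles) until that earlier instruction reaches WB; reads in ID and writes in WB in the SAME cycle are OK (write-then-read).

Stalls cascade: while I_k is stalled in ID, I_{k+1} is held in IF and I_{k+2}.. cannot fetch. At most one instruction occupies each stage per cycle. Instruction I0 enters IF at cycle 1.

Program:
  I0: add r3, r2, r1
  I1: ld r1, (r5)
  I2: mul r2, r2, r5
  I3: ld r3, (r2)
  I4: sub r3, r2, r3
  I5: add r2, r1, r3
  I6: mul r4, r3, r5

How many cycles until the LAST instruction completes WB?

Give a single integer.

Answer: 17

Derivation:
I0 add r3 <- r2,r1: IF@1 ID@2 stall=0 (-) EX@3 MEM@4 WB@5
I1 ld r1 <- r5: IF@2 ID@3 stall=0 (-) EX@4 MEM@5 WB@6
I2 mul r2 <- r2,r5: IF@3 ID@4 stall=0 (-) EX@5 MEM@6 WB@7
I3 ld r3 <- r2: IF@4 ID@5 stall=2 (RAW on I2.r2 (WB@7)) EX@8 MEM@9 WB@10
I4 sub r3 <- r2,r3: IF@5 ID@8 stall=2 (RAW on I3.r3 (WB@10)) EX@11 MEM@12 WB@13
I5 add r2 <- r1,r3: IF@8 ID@11 stall=2 (RAW on I4.r3 (WB@13)) EX@14 MEM@15 WB@16
I6 mul r4 <- r3,r5: IF@11 ID@14 stall=0 (-) EX@15 MEM@16 WB@17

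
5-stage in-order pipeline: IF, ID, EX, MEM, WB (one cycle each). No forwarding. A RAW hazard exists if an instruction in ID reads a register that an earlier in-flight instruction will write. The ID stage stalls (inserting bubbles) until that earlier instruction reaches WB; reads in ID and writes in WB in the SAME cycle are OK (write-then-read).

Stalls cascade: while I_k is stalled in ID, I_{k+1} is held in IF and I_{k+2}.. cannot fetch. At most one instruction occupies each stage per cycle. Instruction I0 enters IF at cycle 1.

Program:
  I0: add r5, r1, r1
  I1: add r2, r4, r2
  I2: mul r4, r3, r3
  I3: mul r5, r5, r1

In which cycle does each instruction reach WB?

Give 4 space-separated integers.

Answer: 5 6 7 8

Derivation:
I0 add r5 <- r1,r1: IF@1 ID@2 stall=0 (-) EX@3 MEM@4 WB@5
I1 add r2 <- r4,r2: IF@2 ID@3 stall=0 (-) EX@4 MEM@5 WB@6
I2 mul r4 <- r3,r3: IF@3 ID@4 stall=0 (-) EX@5 MEM@6 WB@7
I3 mul r5 <- r5,r1: IF@4 ID@5 stall=0 (-) EX@6 MEM@7 WB@8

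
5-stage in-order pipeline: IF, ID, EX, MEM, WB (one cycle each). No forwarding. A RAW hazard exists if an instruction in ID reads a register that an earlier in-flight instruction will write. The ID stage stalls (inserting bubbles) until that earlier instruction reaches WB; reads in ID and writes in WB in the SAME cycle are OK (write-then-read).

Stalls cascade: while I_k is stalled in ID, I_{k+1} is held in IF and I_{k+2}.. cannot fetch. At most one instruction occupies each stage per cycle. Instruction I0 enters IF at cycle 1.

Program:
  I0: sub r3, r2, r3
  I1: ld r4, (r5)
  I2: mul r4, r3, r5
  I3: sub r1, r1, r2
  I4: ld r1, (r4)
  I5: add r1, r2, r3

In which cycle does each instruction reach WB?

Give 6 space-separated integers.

I0 sub r3 <- r2,r3: IF@1 ID@2 stall=0 (-) EX@3 MEM@4 WB@5
I1 ld r4 <- r5: IF@2 ID@3 stall=0 (-) EX@4 MEM@5 WB@6
I2 mul r4 <- r3,r5: IF@3 ID@4 stall=1 (RAW on I0.r3 (WB@5)) EX@6 MEM@7 WB@8
I3 sub r1 <- r1,r2: IF@4 ID@6 stall=0 (-) EX@7 MEM@8 WB@9
I4 ld r1 <- r4: IF@6 ID@7 stall=1 (RAW on I2.r4 (WB@8)) EX@9 MEM@10 WB@11
I5 add r1 <- r2,r3: IF@7 ID@9 stall=0 (-) EX@10 MEM@11 WB@12

Answer: 5 6 8 9 11 12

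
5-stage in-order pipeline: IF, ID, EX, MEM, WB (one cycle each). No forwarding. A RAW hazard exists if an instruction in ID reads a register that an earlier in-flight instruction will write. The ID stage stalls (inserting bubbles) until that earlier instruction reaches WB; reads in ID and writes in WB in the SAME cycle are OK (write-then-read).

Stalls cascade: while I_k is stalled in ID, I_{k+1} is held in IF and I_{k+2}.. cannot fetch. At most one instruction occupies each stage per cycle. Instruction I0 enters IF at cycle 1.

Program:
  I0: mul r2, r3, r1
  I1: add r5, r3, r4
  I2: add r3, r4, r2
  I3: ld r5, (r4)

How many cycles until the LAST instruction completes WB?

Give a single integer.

I0 mul r2 <- r3,r1: IF@1 ID@2 stall=0 (-) EX@3 MEM@4 WB@5
I1 add r5 <- r3,r4: IF@2 ID@3 stall=0 (-) EX@4 MEM@5 WB@6
I2 add r3 <- r4,r2: IF@3 ID@4 stall=1 (RAW on I0.r2 (WB@5)) EX@6 MEM@7 WB@8
I3 ld r5 <- r4: IF@4 ID@6 stall=0 (-) EX@7 MEM@8 WB@9

Answer: 9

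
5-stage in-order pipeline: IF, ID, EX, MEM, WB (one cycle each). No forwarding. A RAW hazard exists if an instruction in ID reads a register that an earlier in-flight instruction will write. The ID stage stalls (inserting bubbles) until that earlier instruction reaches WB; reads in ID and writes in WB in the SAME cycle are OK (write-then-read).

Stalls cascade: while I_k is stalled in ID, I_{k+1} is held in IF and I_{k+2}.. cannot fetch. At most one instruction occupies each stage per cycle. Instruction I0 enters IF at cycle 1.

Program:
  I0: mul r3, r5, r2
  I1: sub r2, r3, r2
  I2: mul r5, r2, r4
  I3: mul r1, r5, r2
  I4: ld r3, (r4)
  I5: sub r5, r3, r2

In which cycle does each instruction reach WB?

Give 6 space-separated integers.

Answer: 5 8 11 14 15 18

Derivation:
I0 mul r3 <- r5,r2: IF@1 ID@2 stall=0 (-) EX@3 MEM@4 WB@5
I1 sub r2 <- r3,r2: IF@2 ID@3 stall=2 (RAW on I0.r3 (WB@5)) EX@6 MEM@7 WB@8
I2 mul r5 <- r2,r4: IF@3 ID@6 stall=2 (RAW on I1.r2 (WB@8)) EX@9 MEM@10 WB@11
I3 mul r1 <- r5,r2: IF@6 ID@9 stall=2 (RAW on I2.r5 (WB@11)) EX@12 MEM@13 WB@14
I4 ld r3 <- r4: IF@9 ID@12 stall=0 (-) EX@13 MEM@14 WB@15
I5 sub r5 <- r3,r2: IF@12 ID@13 stall=2 (RAW on I4.r3 (WB@15)) EX@16 MEM@17 WB@18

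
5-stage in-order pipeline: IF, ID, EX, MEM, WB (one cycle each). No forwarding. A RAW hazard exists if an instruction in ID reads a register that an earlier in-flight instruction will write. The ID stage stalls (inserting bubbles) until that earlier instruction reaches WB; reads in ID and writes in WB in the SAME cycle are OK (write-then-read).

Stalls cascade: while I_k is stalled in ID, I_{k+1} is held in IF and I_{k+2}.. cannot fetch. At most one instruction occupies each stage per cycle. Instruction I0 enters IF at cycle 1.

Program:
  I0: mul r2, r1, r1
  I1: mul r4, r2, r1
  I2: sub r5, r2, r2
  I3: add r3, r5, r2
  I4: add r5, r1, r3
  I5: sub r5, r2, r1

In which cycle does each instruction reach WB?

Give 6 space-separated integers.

Answer: 5 8 9 12 15 16

Derivation:
I0 mul r2 <- r1,r1: IF@1 ID@2 stall=0 (-) EX@3 MEM@4 WB@5
I1 mul r4 <- r2,r1: IF@2 ID@3 stall=2 (RAW on I0.r2 (WB@5)) EX@6 MEM@7 WB@8
I2 sub r5 <- r2,r2: IF@3 ID@6 stall=0 (-) EX@7 MEM@8 WB@9
I3 add r3 <- r5,r2: IF@6 ID@7 stall=2 (RAW on I2.r5 (WB@9)) EX@10 MEM@11 WB@12
I4 add r5 <- r1,r3: IF@7 ID@10 stall=2 (RAW on I3.r3 (WB@12)) EX@13 MEM@14 WB@15
I5 sub r5 <- r2,r1: IF@10 ID@13 stall=0 (-) EX@14 MEM@15 WB@16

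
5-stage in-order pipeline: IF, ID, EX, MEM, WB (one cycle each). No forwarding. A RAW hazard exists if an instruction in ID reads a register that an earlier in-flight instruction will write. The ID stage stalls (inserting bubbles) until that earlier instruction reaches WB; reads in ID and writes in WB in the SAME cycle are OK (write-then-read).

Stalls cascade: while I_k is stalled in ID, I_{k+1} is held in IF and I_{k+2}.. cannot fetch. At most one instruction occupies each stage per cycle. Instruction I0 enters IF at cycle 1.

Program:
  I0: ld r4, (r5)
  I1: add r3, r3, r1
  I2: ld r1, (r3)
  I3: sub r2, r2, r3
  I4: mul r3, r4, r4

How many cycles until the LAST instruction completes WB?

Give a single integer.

I0 ld r4 <- r5: IF@1 ID@2 stall=0 (-) EX@3 MEM@4 WB@5
I1 add r3 <- r3,r1: IF@2 ID@3 stall=0 (-) EX@4 MEM@5 WB@6
I2 ld r1 <- r3: IF@3 ID@4 stall=2 (RAW on I1.r3 (WB@6)) EX@7 MEM@8 WB@9
I3 sub r2 <- r2,r3: IF@4 ID@7 stall=0 (-) EX@8 MEM@9 WB@10
I4 mul r3 <- r4,r4: IF@7 ID@8 stall=0 (-) EX@9 MEM@10 WB@11

Answer: 11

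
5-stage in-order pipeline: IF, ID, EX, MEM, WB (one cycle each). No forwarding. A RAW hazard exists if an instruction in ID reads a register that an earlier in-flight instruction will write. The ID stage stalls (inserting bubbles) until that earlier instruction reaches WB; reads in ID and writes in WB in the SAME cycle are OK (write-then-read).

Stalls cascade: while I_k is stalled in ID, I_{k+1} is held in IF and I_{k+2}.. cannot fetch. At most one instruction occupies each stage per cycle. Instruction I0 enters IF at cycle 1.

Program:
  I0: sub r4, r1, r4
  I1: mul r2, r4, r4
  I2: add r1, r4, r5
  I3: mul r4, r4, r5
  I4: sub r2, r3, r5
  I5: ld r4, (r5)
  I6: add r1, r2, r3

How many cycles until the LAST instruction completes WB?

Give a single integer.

I0 sub r4 <- r1,r4: IF@1 ID@2 stall=0 (-) EX@3 MEM@4 WB@5
I1 mul r2 <- r4,r4: IF@2 ID@3 stall=2 (RAW on I0.r4 (WB@5)) EX@6 MEM@7 WB@8
I2 add r1 <- r4,r5: IF@3 ID@6 stall=0 (-) EX@7 MEM@8 WB@9
I3 mul r4 <- r4,r5: IF@6 ID@7 stall=0 (-) EX@8 MEM@9 WB@10
I4 sub r2 <- r3,r5: IF@7 ID@8 stall=0 (-) EX@9 MEM@10 WB@11
I5 ld r4 <- r5: IF@8 ID@9 stall=0 (-) EX@10 MEM@11 WB@12
I6 add r1 <- r2,r3: IF@9 ID@10 stall=1 (RAW on I4.r2 (WB@11)) EX@12 MEM@13 WB@14

Answer: 14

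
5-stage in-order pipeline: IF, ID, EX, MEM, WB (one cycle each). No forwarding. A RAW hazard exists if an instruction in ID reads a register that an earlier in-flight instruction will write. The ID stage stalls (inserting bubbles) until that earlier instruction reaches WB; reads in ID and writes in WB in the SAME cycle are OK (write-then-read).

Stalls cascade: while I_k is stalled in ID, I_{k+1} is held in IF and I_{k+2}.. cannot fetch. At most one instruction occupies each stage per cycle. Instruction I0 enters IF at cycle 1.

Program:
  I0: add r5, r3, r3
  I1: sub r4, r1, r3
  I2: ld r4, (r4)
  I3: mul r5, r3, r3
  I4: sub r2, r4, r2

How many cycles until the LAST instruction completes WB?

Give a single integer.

I0 add r5 <- r3,r3: IF@1 ID@2 stall=0 (-) EX@3 MEM@4 WB@5
I1 sub r4 <- r1,r3: IF@2 ID@3 stall=0 (-) EX@4 MEM@5 WB@6
I2 ld r4 <- r4: IF@3 ID@4 stall=2 (RAW on I1.r4 (WB@6)) EX@7 MEM@8 WB@9
I3 mul r5 <- r3,r3: IF@4 ID@7 stall=0 (-) EX@8 MEM@9 WB@10
I4 sub r2 <- r4,r2: IF@7 ID@8 stall=1 (RAW on I2.r4 (WB@9)) EX@10 MEM@11 WB@12

Answer: 12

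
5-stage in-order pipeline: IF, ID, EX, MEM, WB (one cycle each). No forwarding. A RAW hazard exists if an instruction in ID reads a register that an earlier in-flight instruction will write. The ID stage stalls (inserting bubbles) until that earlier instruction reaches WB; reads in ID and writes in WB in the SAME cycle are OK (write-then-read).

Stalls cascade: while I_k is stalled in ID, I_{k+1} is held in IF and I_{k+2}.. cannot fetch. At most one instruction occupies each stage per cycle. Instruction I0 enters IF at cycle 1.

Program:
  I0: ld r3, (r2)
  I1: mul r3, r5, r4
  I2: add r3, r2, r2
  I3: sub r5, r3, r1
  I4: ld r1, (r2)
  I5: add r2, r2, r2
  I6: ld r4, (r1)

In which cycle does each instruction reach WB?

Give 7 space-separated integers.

I0 ld r3 <- r2: IF@1 ID@2 stall=0 (-) EX@3 MEM@4 WB@5
I1 mul r3 <- r5,r4: IF@2 ID@3 stall=0 (-) EX@4 MEM@5 WB@6
I2 add r3 <- r2,r2: IF@3 ID@4 stall=0 (-) EX@5 MEM@6 WB@7
I3 sub r5 <- r3,r1: IF@4 ID@5 stall=2 (RAW on I2.r3 (WB@7)) EX@8 MEM@9 WB@10
I4 ld r1 <- r2: IF@5 ID@8 stall=0 (-) EX@9 MEM@10 WB@11
I5 add r2 <- r2,r2: IF@8 ID@9 stall=0 (-) EX@10 MEM@11 WB@12
I6 ld r4 <- r1: IF@9 ID@10 stall=1 (RAW on I4.r1 (WB@11)) EX@12 MEM@13 WB@14

Answer: 5 6 7 10 11 12 14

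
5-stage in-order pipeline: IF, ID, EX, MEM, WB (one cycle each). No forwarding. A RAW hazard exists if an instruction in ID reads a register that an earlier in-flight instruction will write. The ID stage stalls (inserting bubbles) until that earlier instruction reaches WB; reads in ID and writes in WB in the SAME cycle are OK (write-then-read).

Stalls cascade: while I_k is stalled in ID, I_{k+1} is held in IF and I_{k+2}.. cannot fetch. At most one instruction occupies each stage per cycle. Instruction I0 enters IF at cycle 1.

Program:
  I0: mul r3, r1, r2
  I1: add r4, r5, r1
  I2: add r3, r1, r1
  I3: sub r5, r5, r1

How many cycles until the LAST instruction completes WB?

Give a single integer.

Answer: 8

Derivation:
I0 mul r3 <- r1,r2: IF@1 ID@2 stall=0 (-) EX@3 MEM@4 WB@5
I1 add r4 <- r5,r1: IF@2 ID@3 stall=0 (-) EX@4 MEM@5 WB@6
I2 add r3 <- r1,r1: IF@3 ID@4 stall=0 (-) EX@5 MEM@6 WB@7
I3 sub r5 <- r5,r1: IF@4 ID@5 stall=0 (-) EX@6 MEM@7 WB@8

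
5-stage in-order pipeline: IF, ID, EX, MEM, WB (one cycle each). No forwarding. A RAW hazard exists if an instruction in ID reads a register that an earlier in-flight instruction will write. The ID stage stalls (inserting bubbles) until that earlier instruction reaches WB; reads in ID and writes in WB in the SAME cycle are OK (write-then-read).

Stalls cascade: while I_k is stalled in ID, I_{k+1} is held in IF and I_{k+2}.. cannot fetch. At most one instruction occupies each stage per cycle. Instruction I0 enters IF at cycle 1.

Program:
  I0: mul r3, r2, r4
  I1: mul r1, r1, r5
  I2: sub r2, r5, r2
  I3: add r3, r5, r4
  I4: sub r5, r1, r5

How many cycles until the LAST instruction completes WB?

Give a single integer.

Answer: 9

Derivation:
I0 mul r3 <- r2,r4: IF@1 ID@2 stall=0 (-) EX@3 MEM@4 WB@5
I1 mul r1 <- r1,r5: IF@2 ID@3 stall=0 (-) EX@4 MEM@5 WB@6
I2 sub r2 <- r5,r2: IF@3 ID@4 stall=0 (-) EX@5 MEM@6 WB@7
I3 add r3 <- r5,r4: IF@4 ID@5 stall=0 (-) EX@6 MEM@7 WB@8
I4 sub r5 <- r1,r5: IF@5 ID@6 stall=0 (-) EX@7 MEM@8 WB@9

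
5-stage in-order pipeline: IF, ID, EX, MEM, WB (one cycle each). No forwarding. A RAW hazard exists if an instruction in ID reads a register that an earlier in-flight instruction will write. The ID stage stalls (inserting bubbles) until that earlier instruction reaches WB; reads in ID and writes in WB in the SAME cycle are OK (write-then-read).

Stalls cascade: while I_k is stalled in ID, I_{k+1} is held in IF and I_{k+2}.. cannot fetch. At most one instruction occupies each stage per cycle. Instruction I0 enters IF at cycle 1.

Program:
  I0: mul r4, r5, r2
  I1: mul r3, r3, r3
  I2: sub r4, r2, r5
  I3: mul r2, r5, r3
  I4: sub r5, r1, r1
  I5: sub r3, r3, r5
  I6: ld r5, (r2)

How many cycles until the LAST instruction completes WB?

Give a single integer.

I0 mul r4 <- r5,r2: IF@1 ID@2 stall=0 (-) EX@3 MEM@4 WB@5
I1 mul r3 <- r3,r3: IF@2 ID@3 stall=0 (-) EX@4 MEM@5 WB@6
I2 sub r4 <- r2,r5: IF@3 ID@4 stall=0 (-) EX@5 MEM@6 WB@7
I3 mul r2 <- r5,r3: IF@4 ID@5 stall=1 (RAW on I1.r3 (WB@6)) EX@7 MEM@8 WB@9
I4 sub r5 <- r1,r1: IF@5 ID@7 stall=0 (-) EX@8 MEM@9 WB@10
I5 sub r3 <- r3,r5: IF@7 ID@8 stall=2 (RAW on I4.r5 (WB@10)) EX@11 MEM@12 WB@13
I6 ld r5 <- r2: IF@8 ID@11 stall=0 (-) EX@12 MEM@13 WB@14

Answer: 14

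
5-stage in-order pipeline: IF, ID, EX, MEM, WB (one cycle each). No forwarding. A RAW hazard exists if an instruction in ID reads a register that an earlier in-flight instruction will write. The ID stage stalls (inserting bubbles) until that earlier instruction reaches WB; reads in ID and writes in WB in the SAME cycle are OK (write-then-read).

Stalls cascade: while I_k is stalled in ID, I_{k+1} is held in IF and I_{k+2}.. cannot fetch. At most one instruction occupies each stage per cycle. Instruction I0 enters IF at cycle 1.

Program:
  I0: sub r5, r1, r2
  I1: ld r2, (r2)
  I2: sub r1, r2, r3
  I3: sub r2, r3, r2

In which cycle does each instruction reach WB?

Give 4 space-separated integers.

Answer: 5 6 9 10

Derivation:
I0 sub r5 <- r1,r2: IF@1 ID@2 stall=0 (-) EX@3 MEM@4 WB@5
I1 ld r2 <- r2: IF@2 ID@3 stall=0 (-) EX@4 MEM@5 WB@6
I2 sub r1 <- r2,r3: IF@3 ID@4 stall=2 (RAW on I1.r2 (WB@6)) EX@7 MEM@8 WB@9
I3 sub r2 <- r3,r2: IF@4 ID@7 stall=0 (-) EX@8 MEM@9 WB@10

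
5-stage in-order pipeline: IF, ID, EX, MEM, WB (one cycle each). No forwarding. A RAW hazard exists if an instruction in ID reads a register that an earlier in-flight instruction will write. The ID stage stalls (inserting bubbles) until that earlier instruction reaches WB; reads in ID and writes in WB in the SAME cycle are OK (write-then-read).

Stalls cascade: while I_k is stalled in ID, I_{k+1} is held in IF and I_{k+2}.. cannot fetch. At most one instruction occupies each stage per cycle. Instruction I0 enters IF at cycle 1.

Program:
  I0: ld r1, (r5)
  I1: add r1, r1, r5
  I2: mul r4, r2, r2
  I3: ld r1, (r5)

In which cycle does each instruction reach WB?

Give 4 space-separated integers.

Answer: 5 8 9 10

Derivation:
I0 ld r1 <- r5: IF@1 ID@2 stall=0 (-) EX@3 MEM@4 WB@5
I1 add r1 <- r1,r5: IF@2 ID@3 stall=2 (RAW on I0.r1 (WB@5)) EX@6 MEM@7 WB@8
I2 mul r4 <- r2,r2: IF@3 ID@6 stall=0 (-) EX@7 MEM@8 WB@9
I3 ld r1 <- r5: IF@6 ID@7 stall=0 (-) EX@8 MEM@9 WB@10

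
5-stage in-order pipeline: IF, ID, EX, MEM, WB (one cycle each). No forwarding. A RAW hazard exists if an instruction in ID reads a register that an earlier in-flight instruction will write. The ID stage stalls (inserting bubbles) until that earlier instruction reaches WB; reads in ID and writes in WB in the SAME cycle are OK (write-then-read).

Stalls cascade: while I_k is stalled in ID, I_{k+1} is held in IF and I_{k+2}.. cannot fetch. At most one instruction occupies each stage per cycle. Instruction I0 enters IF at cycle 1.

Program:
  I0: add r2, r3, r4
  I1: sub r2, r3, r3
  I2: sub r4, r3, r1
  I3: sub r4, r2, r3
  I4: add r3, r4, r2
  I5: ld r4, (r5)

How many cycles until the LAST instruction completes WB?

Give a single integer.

I0 add r2 <- r3,r4: IF@1 ID@2 stall=0 (-) EX@3 MEM@4 WB@5
I1 sub r2 <- r3,r3: IF@2 ID@3 stall=0 (-) EX@4 MEM@5 WB@6
I2 sub r4 <- r3,r1: IF@3 ID@4 stall=0 (-) EX@5 MEM@6 WB@7
I3 sub r4 <- r2,r3: IF@4 ID@5 stall=1 (RAW on I1.r2 (WB@6)) EX@7 MEM@8 WB@9
I4 add r3 <- r4,r2: IF@5 ID@7 stall=2 (RAW on I3.r4 (WB@9)) EX@10 MEM@11 WB@12
I5 ld r4 <- r5: IF@7 ID@10 stall=0 (-) EX@11 MEM@12 WB@13

Answer: 13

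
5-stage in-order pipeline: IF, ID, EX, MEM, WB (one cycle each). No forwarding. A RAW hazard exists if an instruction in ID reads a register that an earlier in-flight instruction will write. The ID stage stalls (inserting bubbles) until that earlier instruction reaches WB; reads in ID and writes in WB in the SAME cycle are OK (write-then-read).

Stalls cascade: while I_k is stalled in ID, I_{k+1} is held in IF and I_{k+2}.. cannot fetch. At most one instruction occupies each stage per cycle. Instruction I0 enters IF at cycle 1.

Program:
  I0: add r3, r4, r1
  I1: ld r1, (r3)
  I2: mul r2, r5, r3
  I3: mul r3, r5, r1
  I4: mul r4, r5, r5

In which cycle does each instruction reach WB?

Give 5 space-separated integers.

I0 add r3 <- r4,r1: IF@1 ID@2 stall=0 (-) EX@3 MEM@4 WB@5
I1 ld r1 <- r3: IF@2 ID@3 stall=2 (RAW on I0.r3 (WB@5)) EX@6 MEM@7 WB@8
I2 mul r2 <- r5,r3: IF@3 ID@6 stall=0 (-) EX@7 MEM@8 WB@9
I3 mul r3 <- r5,r1: IF@6 ID@7 stall=1 (RAW on I1.r1 (WB@8)) EX@9 MEM@10 WB@11
I4 mul r4 <- r5,r5: IF@7 ID@9 stall=0 (-) EX@10 MEM@11 WB@12

Answer: 5 8 9 11 12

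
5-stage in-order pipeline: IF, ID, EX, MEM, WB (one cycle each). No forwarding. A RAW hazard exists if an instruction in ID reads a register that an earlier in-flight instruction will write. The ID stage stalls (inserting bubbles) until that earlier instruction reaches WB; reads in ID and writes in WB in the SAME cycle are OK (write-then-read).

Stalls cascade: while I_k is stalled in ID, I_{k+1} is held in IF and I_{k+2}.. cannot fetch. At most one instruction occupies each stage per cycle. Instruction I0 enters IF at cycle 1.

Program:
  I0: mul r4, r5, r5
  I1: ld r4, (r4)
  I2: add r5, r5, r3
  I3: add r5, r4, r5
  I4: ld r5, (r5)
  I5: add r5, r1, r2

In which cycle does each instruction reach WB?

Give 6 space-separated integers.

Answer: 5 8 9 12 15 16

Derivation:
I0 mul r4 <- r5,r5: IF@1 ID@2 stall=0 (-) EX@3 MEM@4 WB@5
I1 ld r4 <- r4: IF@2 ID@3 stall=2 (RAW on I0.r4 (WB@5)) EX@6 MEM@7 WB@8
I2 add r5 <- r5,r3: IF@3 ID@6 stall=0 (-) EX@7 MEM@8 WB@9
I3 add r5 <- r4,r5: IF@6 ID@7 stall=2 (RAW on I2.r5 (WB@9)) EX@10 MEM@11 WB@12
I4 ld r5 <- r5: IF@7 ID@10 stall=2 (RAW on I3.r5 (WB@12)) EX@13 MEM@14 WB@15
I5 add r5 <- r1,r2: IF@10 ID@13 stall=0 (-) EX@14 MEM@15 WB@16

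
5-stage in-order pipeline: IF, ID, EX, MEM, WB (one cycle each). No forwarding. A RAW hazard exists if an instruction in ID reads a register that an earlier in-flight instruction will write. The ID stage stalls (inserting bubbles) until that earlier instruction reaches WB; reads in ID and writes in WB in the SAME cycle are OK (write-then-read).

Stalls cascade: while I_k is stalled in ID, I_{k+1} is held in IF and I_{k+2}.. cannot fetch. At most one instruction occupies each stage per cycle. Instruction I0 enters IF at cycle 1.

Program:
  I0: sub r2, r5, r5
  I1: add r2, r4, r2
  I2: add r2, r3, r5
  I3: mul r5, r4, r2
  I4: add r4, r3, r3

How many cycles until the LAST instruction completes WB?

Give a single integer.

I0 sub r2 <- r5,r5: IF@1 ID@2 stall=0 (-) EX@3 MEM@4 WB@5
I1 add r2 <- r4,r2: IF@2 ID@3 stall=2 (RAW on I0.r2 (WB@5)) EX@6 MEM@7 WB@8
I2 add r2 <- r3,r5: IF@3 ID@6 stall=0 (-) EX@7 MEM@8 WB@9
I3 mul r5 <- r4,r2: IF@6 ID@7 stall=2 (RAW on I2.r2 (WB@9)) EX@10 MEM@11 WB@12
I4 add r4 <- r3,r3: IF@7 ID@10 stall=0 (-) EX@11 MEM@12 WB@13

Answer: 13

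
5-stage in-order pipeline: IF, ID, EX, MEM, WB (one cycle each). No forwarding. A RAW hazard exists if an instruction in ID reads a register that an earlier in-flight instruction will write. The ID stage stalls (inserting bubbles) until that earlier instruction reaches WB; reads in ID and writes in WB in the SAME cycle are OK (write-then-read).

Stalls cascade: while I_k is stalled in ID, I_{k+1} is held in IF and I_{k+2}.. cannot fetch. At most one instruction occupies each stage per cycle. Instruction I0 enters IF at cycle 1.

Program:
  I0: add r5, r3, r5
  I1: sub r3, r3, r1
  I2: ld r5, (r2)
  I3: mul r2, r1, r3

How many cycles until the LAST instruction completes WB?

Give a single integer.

Answer: 9

Derivation:
I0 add r5 <- r3,r5: IF@1 ID@2 stall=0 (-) EX@3 MEM@4 WB@5
I1 sub r3 <- r3,r1: IF@2 ID@3 stall=0 (-) EX@4 MEM@5 WB@6
I2 ld r5 <- r2: IF@3 ID@4 stall=0 (-) EX@5 MEM@6 WB@7
I3 mul r2 <- r1,r3: IF@4 ID@5 stall=1 (RAW on I1.r3 (WB@6)) EX@7 MEM@8 WB@9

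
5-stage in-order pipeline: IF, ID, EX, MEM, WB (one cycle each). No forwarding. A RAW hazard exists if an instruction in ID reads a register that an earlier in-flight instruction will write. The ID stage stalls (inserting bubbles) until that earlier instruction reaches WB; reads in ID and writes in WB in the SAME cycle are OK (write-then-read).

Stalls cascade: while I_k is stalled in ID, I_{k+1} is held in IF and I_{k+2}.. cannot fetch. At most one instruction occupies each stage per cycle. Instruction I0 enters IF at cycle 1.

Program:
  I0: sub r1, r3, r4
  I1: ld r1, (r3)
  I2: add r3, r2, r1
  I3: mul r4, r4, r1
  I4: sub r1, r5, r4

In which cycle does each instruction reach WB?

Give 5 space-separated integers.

I0 sub r1 <- r3,r4: IF@1 ID@2 stall=0 (-) EX@3 MEM@4 WB@5
I1 ld r1 <- r3: IF@2 ID@3 stall=0 (-) EX@4 MEM@5 WB@6
I2 add r3 <- r2,r1: IF@3 ID@4 stall=2 (RAW on I1.r1 (WB@6)) EX@7 MEM@8 WB@9
I3 mul r4 <- r4,r1: IF@4 ID@7 stall=0 (-) EX@8 MEM@9 WB@10
I4 sub r1 <- r5,r4: IF@7 ID@8 stall=2 (RAW on I3.r4 (WB@10)) EX@11 MEM@12 WB@13

Answer: 5 6 9 10 13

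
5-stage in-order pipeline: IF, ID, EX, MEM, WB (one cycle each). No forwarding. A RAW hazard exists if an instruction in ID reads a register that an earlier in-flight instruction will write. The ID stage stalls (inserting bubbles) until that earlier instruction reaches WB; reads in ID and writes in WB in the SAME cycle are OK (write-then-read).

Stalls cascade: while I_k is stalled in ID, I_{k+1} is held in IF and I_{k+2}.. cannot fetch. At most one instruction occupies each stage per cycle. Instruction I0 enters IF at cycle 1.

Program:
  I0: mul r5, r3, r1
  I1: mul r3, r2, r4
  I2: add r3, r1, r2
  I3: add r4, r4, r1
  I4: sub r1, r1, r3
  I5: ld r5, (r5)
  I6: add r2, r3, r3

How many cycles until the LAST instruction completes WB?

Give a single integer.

Answer: 12

Derivation:
I0 mul r5 <- r3,r1: IF@1 ID@2 stall=0 (-) EX@3 MEM@4 WB@5
I1 mul r3 <- r2,r4: IF@2 ID@3 stall=0 (-) EX@4 MEM@5 WB@6
I2 add r3 <- r1,r2: IF@3 ID@4 stall=0 (-) EX@5 MEM@6 WB@7
I3 add r4 <- r4,r1: IF@4 ID@5 stall=0 (-) EX@6 MEM@7 WB@8
I4 sub r1 <- r1,r3: IF@5 ID@6 stall=1 (RAW on I2.r3 (WB@7)) EX@8 MEM@9 WB@10
I5 ld r5 <- r5: IF@6 ID@8 stall=0 (-) EX@9 MEM@10 WB@11
I6 add r2 <- r3,r3: IF@8 ID@9 stall=0 (-) EX@10 MEM@11 WB@12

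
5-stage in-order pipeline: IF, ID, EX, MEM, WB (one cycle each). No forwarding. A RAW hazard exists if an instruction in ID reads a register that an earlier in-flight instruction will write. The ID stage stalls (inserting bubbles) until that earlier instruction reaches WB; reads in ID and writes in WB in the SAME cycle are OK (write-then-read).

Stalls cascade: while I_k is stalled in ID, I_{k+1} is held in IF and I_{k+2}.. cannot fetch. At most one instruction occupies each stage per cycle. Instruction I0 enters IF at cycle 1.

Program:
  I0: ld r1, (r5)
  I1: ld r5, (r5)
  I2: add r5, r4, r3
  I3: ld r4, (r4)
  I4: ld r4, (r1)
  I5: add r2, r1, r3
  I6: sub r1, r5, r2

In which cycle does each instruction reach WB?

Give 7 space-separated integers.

I0 ld r1 <- r5: IF@1 ID@2 stall=0 (-) EX@3 MEM@4 WB@5
I1 ld r5 <- r5: IF@2 ID@3 stall=0 (-) EX@4 MEM@5 WB@6
I2 add r5 <- r4,r3: IF@3 ID@4 stall=0 (-) EX@5 MEM@6 WB@7
I3 ld r4 <- r4: IF@4 ID@5 stall=0 (-) EX@6 MEM@7 WB@8
I4 ld r4 <- r1: IF@5 ID@6 stall=0 (-) EX@7 MEM@8 WB@9
I5 add r2 <- r1,r3: IF@6 ID@7 stall=0 (-) EX@8 MEM@9 WB@10
I6 sub r1 <- r5,r2: IF@7 ID@8 stall=2 (RAW on I5.r2 (WB@10)) EX@11 MEM@12 WB@13

Answer: 5 6 7 8 9 10 13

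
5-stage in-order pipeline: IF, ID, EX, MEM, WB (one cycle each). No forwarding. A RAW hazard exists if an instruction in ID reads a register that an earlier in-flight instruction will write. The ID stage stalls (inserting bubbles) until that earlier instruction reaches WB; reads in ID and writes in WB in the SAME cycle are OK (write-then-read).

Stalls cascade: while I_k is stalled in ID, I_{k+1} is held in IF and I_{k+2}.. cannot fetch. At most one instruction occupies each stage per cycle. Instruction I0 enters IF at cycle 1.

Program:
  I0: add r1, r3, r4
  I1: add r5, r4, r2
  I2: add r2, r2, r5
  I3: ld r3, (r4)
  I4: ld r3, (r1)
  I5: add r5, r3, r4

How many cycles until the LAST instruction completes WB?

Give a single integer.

Answer: 14

Derivation:
I0 add r1 <- r3,r4: IF@1 ID@2 stall=0 (-) EX@3 MEM@4 WB@5
I1 add r5 <- r4,r2: IF@2 ID@3 stall=0 (-) EX@4 MEM@5 WB@6
I2 add r2 <- r2,r5: IF@3 ID@4 stall=2 (RAW on I1.r5 (WB@6)) EX@7 MEM@8 WB@9
I3 ld r3 <- r4: IF@4 ID@7 stall=0 (-) EX@8 MEM@9 WB@10
I4 ld r3 <- r1: IF@7 ID@8 stall=0 (-) EX@9 MEM@10 WB@11
I5 add r5 <- r3,r4: IF@8 ID@9 stall=2 (RAW on I4.r3 (WB@11)) EX@12 MEM@13 WB@14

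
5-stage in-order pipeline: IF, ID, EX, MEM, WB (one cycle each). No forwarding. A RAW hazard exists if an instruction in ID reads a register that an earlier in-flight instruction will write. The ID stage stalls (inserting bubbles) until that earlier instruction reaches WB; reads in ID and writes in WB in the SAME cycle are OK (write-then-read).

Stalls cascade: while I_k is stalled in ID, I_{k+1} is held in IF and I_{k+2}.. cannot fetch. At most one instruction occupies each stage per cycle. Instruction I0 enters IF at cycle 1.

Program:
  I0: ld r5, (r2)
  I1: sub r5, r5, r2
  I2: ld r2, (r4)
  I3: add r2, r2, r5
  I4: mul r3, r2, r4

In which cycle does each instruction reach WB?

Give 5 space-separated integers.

I0 ld r5 <- r2: IF@1 ID@2 stall=0 (-) EX@3 MEM@4 WB@5
I1 sub r5 <- r5,r2: IF@2 ID@3 stall=2 (RAW on I0.r5 (WB@5)) EX@6 MEM@7 WB@8
I2 ld r2 <- r4: IF@3 ID@6 stall=0 (-) EX@7 MEM@8 WB@9
I3 add r2 <- r2,r5: IF@6 ID@7 stall=2 (RAW on I2.r2 (WB@9)) EX@10 MEM@11 WB@12
I4 mul r3 <- r2,r4: IF@7 ID@10 stall=2 (RAW on I3.r2 (WB@12)) EX@13 MEM@14 WB@15

Answer: 5 8 9 12 15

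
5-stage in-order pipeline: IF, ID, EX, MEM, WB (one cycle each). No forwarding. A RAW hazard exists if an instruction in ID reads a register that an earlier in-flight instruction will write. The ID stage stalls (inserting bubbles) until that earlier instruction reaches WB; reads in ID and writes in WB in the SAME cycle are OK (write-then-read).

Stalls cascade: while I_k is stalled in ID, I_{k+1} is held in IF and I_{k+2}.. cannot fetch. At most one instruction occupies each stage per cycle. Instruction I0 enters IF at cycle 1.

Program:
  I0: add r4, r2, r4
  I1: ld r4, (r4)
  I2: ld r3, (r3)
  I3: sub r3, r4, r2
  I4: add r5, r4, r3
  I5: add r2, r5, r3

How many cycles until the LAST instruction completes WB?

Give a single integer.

Answer: 17

Derivation:
I0 add r4 <- r2,r4: IF@1 ID@2 stall=0 (-) EX@3 MEM@4 WB@5
I1 ld r4 <- r4: IF@2 ID@3 stall=2 (RAW on I0.r4 (WB@5)) EX@6 MEM@7 WB@8
I2 ld r3 <- r3: IF@3 ID@6 stall=0 (-) EX@7 MEM@8 WB@9
I3 sub r3 <- r4,r2: IF@6 ID@7 stall=1 (RAW on I1.r4 (WB@8)) EX@9 MEM@10 WB@11
I4 add r5 <- r4,r3: IF@7 ID@9 stall=2 (RAW on I3.r3 (WB@11)) EX@12 MEM@13 WB@14
I5 add r2 <- r5,r3: IF@9 ID@12 stall=2 (RAW on I4.r5 (WB@14)) EX@15 MEM@16 WB@17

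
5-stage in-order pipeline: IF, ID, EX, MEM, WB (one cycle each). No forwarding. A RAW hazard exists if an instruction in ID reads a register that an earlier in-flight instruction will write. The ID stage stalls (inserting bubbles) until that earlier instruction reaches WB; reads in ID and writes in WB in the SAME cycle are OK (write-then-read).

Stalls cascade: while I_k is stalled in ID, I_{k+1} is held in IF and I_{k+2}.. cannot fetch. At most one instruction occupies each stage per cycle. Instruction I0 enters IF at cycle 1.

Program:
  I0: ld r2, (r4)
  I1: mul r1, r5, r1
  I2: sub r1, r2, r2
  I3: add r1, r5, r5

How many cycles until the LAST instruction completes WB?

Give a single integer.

Answer: 9

Derivation:
I0 ld r2 <- r4: IF@1 ID@2 stall=0 (-) EX@3 MEM@4 WB@5
I1 mul r1 <- r5,r1: IF@2 ID@3 stall=0 (-) EX@4 MEM@5 WB@6
I2 sub r1 <- r2,r2: IF@3 ID@4 stall=1 (RAW on I0.r2 (WB@5)) EX@6 MEM@7 WB@8
I3 add r1 <- r5,r5: IF@4 ID@6 stall=0 (-) EX@7 MEM@8 WB@9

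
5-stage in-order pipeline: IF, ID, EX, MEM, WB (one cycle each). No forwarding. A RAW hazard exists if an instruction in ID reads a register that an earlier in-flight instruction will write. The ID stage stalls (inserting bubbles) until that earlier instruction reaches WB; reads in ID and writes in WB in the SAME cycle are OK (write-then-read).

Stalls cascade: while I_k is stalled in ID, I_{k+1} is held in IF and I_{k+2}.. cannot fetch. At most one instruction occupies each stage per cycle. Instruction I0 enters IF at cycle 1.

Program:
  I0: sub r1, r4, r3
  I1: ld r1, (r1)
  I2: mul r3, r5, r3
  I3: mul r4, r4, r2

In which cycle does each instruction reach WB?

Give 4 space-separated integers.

Answer: 5 8 9 10

Derivation:
I0 sub r1 <- r4,r3: IF@1 ID@2 stall=0 (-) EX@3 MEM@4 WB@5
I1 ld r1 <- r1: IF@2 ID@3 stall=2 (RAW on I0.r1 (WB@5)) EX@6 MEM@7 WB@8
I2 mul r3 <- r5,r3: IF@3 ID@6 stall=0 (-) EX@7 MEM@8 WB@9
I3 mul r4 <- r4,r2: IF@6 ID@7 stall=0 (-) EX@8 MEM@9 WB@10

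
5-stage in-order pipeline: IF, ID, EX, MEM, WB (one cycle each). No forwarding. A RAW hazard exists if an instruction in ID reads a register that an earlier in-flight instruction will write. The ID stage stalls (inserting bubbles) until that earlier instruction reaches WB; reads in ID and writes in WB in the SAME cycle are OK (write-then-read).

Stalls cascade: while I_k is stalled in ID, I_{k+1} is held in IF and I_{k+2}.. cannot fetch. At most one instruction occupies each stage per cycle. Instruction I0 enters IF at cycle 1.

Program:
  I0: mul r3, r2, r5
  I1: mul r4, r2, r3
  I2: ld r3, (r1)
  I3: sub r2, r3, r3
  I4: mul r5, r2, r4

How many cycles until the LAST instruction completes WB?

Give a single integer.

I0 mul r3 <- r2,r5: IF@1 ID@2 stall=0 (-) EX@3 MEM@4 WB@5
I1 mul r4 <- r2,r3: IF@2 ID@3 stall=2 (RAW on I0.r3 (WB@5)) EX@6 MEM@7 WB@8
I2 ld r3 <- r1: IF@3 ID@6 stall=0 (-) EX@7 MEM@8 WB@9
I3 sub r2 <- r3,r3: IF@6 ID@7 stall=2 (RAW on I2.r3 (WB@9)) EX@10 MEM@11 WB@12
I4 mul r5 <- r2,r4: IF@7 ID@10 stall=2 (RAW on I3.r2 (WB@12)) EX@13 MEM@14 WB@15

Answer: 15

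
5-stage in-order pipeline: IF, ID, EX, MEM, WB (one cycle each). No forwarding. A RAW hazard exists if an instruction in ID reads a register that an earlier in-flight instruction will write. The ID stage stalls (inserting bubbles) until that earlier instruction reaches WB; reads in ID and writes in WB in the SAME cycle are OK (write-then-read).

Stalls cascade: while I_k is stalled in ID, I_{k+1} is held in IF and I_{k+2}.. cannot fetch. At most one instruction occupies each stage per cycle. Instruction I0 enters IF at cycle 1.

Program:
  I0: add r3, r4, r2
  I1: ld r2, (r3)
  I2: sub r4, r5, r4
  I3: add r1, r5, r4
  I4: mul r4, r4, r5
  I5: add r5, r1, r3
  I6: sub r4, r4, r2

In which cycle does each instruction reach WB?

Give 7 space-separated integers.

I0 add r3 <- r4,r2: IF@1 ID@2 stall=0 (-) EX@3 MEM@4 WB@5
I1 ld r2 <- r3: IF@2 ID@3 stall=2 (RAW on I0.r3 (WB@5)) EX@6 MEM@7 WB@8
I2 sub r4 <- r5,r4: IF@3 ID@6 stall=0 (-) EX@7 MEM@8 WB@9
I3 add r1 <- r5,r4: IF@6 ID@7 stall=2 (RAW on I2.r4 (WB@9)) EX@10 MEM@11 WB@12
I4 mul r4 <- r4,r5: IF@7 ID@10 stall=0 (-) EX@11 MEM@12 WB@13
I5 add r5 <- r1,r3: IF@10 ID@11 stall=1 (RAW on I3.r1 (WB@12)) EX@13 MEM@14 WB@15
I6 sub r4 <- r4,r2: IF@11 ID@13 stall=0 (-) EX@14 MEM@15 WB@16

Answer: 5 8 9 12 13 15 16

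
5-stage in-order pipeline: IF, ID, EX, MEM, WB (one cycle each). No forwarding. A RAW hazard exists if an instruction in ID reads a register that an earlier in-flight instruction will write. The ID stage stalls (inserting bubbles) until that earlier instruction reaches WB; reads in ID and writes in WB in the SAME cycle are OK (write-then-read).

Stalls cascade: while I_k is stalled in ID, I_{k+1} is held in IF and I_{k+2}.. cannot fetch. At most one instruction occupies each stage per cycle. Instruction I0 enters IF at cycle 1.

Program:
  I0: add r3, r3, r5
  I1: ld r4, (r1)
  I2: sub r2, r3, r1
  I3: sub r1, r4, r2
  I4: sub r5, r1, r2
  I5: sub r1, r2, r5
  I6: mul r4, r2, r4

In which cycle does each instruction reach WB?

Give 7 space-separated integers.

I0 add r3 <- r3,r5: IF@1 ID@2 stall=0 (-) EX@3 MEM@4 WB@5
I1 ld r4 <- r1: IF@2 ID@3 stall=0 (-) EX@4 MEM@5 WB@6
I2 sub r2 <- r3,r1: IF@3 ID@4 stall=1 (RAW on I0.r3 (WB@5)) EX@6 MEM@7 WB@8
I3 sub r1 <- r4,r2: IF@4 ID@6 stall=2 (RAW on I2.r2 (WB@8)) EX@9 MEM@10 WB@11
I4 sub r5 <- r1,r2: IF@6 ID@9 stall=2 (RAW on I3.r1 (WB@11)) EX@12 MEM@13 WB@14
I5 sub r1 <- r2,r5: IF@9 ID@12 stall=2 (RAW on I4.r5 (WB@14)) EX@15 MEM@16 WB@17
I6 mul r4 <- r2,r4: IF@12 ID@15 stall=0 (-) EX@16 MEM@17 WB@18

Answer: 5 6 8 11 14 17 18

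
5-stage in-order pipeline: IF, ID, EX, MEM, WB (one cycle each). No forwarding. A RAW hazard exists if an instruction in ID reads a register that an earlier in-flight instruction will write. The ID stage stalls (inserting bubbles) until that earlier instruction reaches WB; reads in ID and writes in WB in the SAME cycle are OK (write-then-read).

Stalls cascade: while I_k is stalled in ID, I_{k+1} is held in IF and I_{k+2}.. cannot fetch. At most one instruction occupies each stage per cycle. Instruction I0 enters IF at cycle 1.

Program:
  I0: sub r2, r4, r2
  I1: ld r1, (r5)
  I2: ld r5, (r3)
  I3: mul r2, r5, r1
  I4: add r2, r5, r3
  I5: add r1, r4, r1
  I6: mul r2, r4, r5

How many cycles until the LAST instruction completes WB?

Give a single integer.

I0 sub r2 <- r4,r2: IF@1 ID@2 stall=0 (-) EX@3 MEM@4 WB@5
I1 ld r1 <- r5: IF@2 ID@3 stall=0 (-) EX@4 MEM@5 WB@6
I2 ld r5 <- r3: IF@3 ID@4 stall=0 (-) EX@5 MEM@6 WB@7
I3 mul r2 <- r5,r1: IF@4 ID@5 stall=2 (RAW on I2.r5 (WB@7)) EX@8 MEM@9 WB@10
I4 add r2 <- r5,r3: IF@5 ID@8 stall=0 (-) EX@9 MEM@10 WB@11
I5 add r1 <- r4,r1: IF@8 ID@9 stall=0 (-) EX@10 MEM@11 WB@12
I6 mul r2 <- r4,r5: IF@9 ID@10 stall=0 (-) EX@11 MEM@12 WB@13

Answer: 13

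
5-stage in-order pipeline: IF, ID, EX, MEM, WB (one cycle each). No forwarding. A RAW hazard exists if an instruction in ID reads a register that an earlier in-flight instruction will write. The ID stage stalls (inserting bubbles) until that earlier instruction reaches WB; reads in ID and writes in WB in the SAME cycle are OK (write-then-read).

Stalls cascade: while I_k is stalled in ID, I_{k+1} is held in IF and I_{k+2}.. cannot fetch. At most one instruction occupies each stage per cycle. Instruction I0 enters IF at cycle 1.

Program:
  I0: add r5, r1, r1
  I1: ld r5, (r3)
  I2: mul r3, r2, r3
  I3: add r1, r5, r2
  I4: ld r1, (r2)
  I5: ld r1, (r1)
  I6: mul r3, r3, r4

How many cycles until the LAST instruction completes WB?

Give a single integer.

I0 add r5 <- r1,r1: IF@1 ID@2 stall=0 (-) EX@3 MEM@4 WB@5
I1 ld r5 <- r3: IF@2 ID@3 stall=0 (-) EX@4 MEM@5 WB@6
I2 mul r3 <- r2,r3: IF@3 ID@4 stall=0 (-) EX@5 MEM@6 WB@7
I3 add r1 <- r5,r2: IF@4 ID@5 stall=1 (RAW on I1.r5 (WB@6)) EX@7 MEM@8 WB@9
I4 ld r1 <- r2: IF@5 ID@7 stall=0 (-) EX@8 MEM@9 WB@10
I5 ld r1 <- r1: IF@7 ID@8 stall=2 (RAW on I4.r1 (WB@10)) EX@11 MEM@12 WB@13
I6 mul r3 <- r3,r4: IF@8 ID@11 stall=0 (-) EX@12 MEM@13 WB@14

Answer: 14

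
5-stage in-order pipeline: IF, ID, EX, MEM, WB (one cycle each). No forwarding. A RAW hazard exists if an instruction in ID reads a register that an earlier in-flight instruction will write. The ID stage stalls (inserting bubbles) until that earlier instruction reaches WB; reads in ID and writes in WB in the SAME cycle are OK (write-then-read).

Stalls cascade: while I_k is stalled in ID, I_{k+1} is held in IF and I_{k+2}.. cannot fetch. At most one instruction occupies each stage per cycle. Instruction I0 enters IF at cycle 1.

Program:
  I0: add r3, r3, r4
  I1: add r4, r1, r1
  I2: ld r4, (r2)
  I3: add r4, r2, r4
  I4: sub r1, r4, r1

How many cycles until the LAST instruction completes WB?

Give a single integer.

I0 add r3 <- r3,r4: IF@1 ID@2 stall=0 (-) EX@3 MEM@4 WB@5
I1 add r4 <- r1,r1: IF@2 ID@3 stall=0 (-) EX@4 MEM@5 WB@6
I2 ld r4 <- r2: IF@3 ID@4 stall=0 (-) EX@5 MEM@6 WB@7
I3 add r4 <- r2,r4: IF@4 ID@5 stall=2 (RAW on I2.r4 (WB@7)) EX@8 MEM@9 WB@10
I4 sub r1 <- r4,r1: IF@5 ID@8 stall=2 (RAW on I3.r4 (WB@10)) EX@11 MEM@12 WB@13

Answer: 13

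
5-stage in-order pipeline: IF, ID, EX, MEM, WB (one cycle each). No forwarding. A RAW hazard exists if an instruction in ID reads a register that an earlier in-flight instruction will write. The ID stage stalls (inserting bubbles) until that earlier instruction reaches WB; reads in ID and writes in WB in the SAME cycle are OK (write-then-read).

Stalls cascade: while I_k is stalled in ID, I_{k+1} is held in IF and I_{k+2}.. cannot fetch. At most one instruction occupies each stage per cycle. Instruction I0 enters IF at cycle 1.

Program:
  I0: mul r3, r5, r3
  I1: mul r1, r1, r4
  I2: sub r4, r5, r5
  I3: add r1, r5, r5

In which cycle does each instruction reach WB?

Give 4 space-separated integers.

Answer: 5 6 7 8

Derivation:
I0 mul r3 <- r5,r3: IF@1 ID@2 stall=0 (-) EX@3 MEM@4 WB@5
I1 mul r1 <- r1,r4: IF@2 ID@3 stall=0 (-) EX@4 MEM@5 WB@6
I2 sub r4 <- r5,r5: IF@3 ID@4 stall=0 (-) EX@5 MEM@6 WB@7
I3 add r1 <- r5,r5: IF@4 ID@5 stall=0 (-) EX@6 MEM@7 WB@8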